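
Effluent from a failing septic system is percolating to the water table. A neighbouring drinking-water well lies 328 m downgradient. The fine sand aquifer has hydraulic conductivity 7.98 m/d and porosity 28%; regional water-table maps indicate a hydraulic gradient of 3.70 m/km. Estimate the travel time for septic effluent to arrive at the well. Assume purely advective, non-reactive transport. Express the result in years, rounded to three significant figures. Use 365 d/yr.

Darcy flux q = K·i = 7.98 × 0.0037 = 0.02953 m/d
Average linear velocity = 0.02953 / 0.28 = 0.1055 m/d
t = L / v = 328 / 0.1055 = 3110 d
   = 3110 / 365 = 8.52 yr

8.52 years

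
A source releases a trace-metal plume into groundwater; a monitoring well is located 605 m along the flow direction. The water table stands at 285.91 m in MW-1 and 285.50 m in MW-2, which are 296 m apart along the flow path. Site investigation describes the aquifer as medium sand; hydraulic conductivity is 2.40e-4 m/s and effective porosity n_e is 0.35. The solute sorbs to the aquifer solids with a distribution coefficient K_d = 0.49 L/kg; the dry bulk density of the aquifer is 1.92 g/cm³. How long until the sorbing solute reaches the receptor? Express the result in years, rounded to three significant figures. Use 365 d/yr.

74.5 years

Hydraulic gradient i = (285.91 − 285.50) / 296 = 0.41 / 296 = 0.001385
K = 2.40e-4 m/s × 86400 s/d = 20.74 m/d
Specific discharge q = 20.74 × 0.001385 = 0.02872 m/d
v = Ki/n = 20.74·0.001385/0.35 = 0.08206 m/d
Retardation R = 1 + ρ_b·K_d/n = 1 + 1.92×0.49/0.35 = 3.688
Contaminant velocity v_c = v/R = 0.08206/3.688 = 0.02225 m/d
t = L/v_c = 605/0.02225 = 27190 d
   = 27190/365 = 74.5 yr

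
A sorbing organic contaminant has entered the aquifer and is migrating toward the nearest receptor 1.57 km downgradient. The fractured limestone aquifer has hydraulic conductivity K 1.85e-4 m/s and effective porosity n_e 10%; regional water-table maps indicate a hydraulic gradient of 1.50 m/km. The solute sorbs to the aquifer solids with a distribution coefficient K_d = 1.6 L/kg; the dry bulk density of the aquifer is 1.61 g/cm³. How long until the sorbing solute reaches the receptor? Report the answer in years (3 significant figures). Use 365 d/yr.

480 years

K = 1.85e-4 m/s × 86400 s/d = 15.98 m/d
Specific discharge q = 15.98 × 0.0015 = 0.02398 m/d
Seepage velocity v = q / n = 0.02398 / 0.10 = 0.2398 m/d
Retardation R = 1 + ρ_b·K_d/n = 1 + 1.61×1.6/0.10 = 26.76
Contaminant velocity v_c = v/R = 0.2398/26.76 = 0.008960 m/d
L = 1.57 km = 1570 m
t = L/v_c = 1570/0.008960 = 175200 d
   = 175200/365 = 480 yr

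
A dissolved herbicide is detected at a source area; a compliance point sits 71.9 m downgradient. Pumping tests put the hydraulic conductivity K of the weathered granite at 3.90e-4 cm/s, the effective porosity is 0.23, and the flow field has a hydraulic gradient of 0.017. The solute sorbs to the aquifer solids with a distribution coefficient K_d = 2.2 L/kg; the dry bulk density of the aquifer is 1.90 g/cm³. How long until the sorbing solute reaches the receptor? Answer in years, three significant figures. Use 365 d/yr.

K = 3.90e-4 cm/s × 864 = 0.3370 m/d
q = Ki = 0.3370 × 0.017 = 0.005728 m/d
Average linear velocity = 0.005728 / 0.23 = 0.02491 m/d
Retardation R = 1 + ρ_b·K_d/n = 1 + 1.90×2.2/0.23 = 19.17
Contaminant velocity v_c = v/R = 0.02491/19.17 = 0.001299 m/d
t = L/v_c = 71.9/0.001299 = 55350 d
   = 55350/365 = 152 yr

152 years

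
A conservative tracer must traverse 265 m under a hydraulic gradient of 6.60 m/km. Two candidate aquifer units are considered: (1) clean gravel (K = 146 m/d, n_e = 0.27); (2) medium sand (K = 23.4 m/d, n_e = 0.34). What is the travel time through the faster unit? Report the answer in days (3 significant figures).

Unit 1 (clean gravel): v = 146×0.0066/0.27 = 3.569 m/d, t = 265/3.569 = 74.25 d
Unit 2 (medium sand): v = 23.4×0.0066/0.34 = 0.4542 m/d, t = 265/0.4542 = 583.4 d
Faster unit: t = 74.3 d

74.3 days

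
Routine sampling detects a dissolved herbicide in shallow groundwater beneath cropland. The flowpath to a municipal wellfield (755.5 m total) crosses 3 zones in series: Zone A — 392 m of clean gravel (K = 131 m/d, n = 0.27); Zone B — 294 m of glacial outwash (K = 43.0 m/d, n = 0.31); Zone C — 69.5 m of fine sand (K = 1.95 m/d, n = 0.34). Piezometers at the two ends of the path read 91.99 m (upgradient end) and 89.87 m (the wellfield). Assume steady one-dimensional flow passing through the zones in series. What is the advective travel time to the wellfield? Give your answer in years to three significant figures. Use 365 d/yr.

Total head drop ΔH = 91.99 − 89.87 = 2.12 m
Steady 1-D flow in series ⇒ the Darcy flux q is identical in every zone and the zone head losses add (resistances L/K in series).
Σ(L/K) = 392/131 + 294/43.0 + 69.5/1.95 = 2.992 + 6.837 + 35.64 = 45.47 d
q = ΔH / Σ(L/K) = 2.12 / 45.47 = 0.04662 m/d (same in every zone)
Zone A: v = q/n = 0.04662/0.27 = 0.1727 m/d → t_A = 392/0.1727 = 2270 d
Zone B: v = q/n = 0.04662/0.31 = 0.1504 m/d → t_B = 294/0.1504 = 1955 d
Zone C: v = q/n = 0.04662/0.34 = 0.1371 m/d → t_C = 69.5/0.1371 = 506.8 d
Total t = 2270 + 1955 + 506.8 = 4732 d
   = 4732 / 365 = 13.0 yr

13.0 years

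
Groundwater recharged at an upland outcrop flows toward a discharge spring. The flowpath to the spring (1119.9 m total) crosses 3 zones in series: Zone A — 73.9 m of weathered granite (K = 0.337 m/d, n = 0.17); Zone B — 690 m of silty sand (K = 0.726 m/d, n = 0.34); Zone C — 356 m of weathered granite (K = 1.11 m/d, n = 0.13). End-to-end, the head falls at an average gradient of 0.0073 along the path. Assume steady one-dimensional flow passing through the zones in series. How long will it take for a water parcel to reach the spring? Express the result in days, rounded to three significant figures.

Steady 1-D flow in series ⇒ the Darcy flux q is identical in every zone and the zone head losses add (resistances L/K in series).
Σ(L/K) = 73.9/0.337 + 690/0.726 + 356/1.11 = 219.3 + 950.4 + 320.7 = 1490 d
K_eq = L_total / Σ(L/K) = 1119.9 / 1490 = 0.7514 m/d
q = K_eq · i = 0.7514 × 0.0073 = 0.005485 m/d (same in every zone)
Zone A: v = q/n = 0.005485/0.17 = 0.03227 m/d → t_A = 73.9/0.03227 = 2290 d
Zone B: v = q/n = 0.005485/0.34 = 0.01613 m/d → t_B = 690/0.01613 = 42770 d
Zone C: v = q/n = 0.005485/0.13 = 0.04219 m/d → t_C = 356/0.04219 = 8437 d
Total t = 2290 + 42770 + 8437 = 53500 d

53500 days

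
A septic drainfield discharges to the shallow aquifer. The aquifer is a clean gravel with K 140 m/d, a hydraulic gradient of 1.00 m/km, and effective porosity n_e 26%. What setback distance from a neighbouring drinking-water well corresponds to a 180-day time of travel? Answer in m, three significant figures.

96.9 m

Specific discharge q = 140 × 0.0010 = 0.1400 m/d
Average linear velocity = 0.1400 / 0.26 = 0.5385 m/d
L = v × T = 0.5385 × 180 = 96.92 m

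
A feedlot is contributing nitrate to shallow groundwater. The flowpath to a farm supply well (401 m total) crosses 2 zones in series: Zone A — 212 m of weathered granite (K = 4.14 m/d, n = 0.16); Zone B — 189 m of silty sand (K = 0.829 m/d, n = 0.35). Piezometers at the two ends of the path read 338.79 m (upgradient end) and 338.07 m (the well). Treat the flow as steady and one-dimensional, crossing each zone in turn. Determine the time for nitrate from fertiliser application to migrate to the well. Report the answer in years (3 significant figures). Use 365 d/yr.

Total head drop ΔH = 338.79 − 338.07 = 0.72 m
Continuity: the same q passes through each zone, so ΔH = q·Σ(L_j/K_j) — the zones act as resistances in series.
Σ(L/K) = 212/4.14 + 189/0.829 = 51.21 + 228.0 = 279.2 d
q = ΔH / Σ(L/K) = 0.72 / 279.2 = 0.002579 m/d (same in every zone)
Zone A: v = q/n = 0.002579/0.16 = 0.01612 m/d → t_A = 212/0.01612 = 13150 d
Zone B: v = q/n = 0.002579/0.35 = 0.007368 m/d → t_B = 189/0.007368 = 25650 d
Total t = 13150 + 25650 = 38800 d
   = 38800 / 365 = 106 yr

106 years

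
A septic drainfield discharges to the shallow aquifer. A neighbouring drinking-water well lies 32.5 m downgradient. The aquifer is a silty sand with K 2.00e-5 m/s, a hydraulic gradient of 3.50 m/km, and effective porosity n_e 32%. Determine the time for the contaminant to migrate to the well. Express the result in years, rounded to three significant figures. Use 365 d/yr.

K = 2.00e-5 m/s × 86400 s/d = 1.728 m/d
Specific discharge q = 1.728 × 0.0035 = 0.006048 m/d
v_s = q/n_e = 0.006048/0.32 = 0.01890 m/d
t = L / v = 32.5 / 0.01890 = 1720 d
   = 1720 / 365 = 4.71 yr

4.71 years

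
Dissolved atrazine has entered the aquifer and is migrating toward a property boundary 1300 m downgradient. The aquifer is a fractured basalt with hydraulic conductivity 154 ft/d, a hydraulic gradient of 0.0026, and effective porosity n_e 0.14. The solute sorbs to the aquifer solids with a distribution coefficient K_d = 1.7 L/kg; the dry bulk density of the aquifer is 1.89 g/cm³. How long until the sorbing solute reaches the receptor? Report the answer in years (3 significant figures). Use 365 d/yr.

K = 154 ft/d × 0.3048 = 46.94 m/d
q = Ki = 46.94 × 0.0026 = 0.1220 m/d
Average linear velocity = 0.1220 / 0.14 = 0.8717 m/d
Retardation R = 1 + ρ_b·K_d/n = 1 + 1.89×1.7/0.14 = 23.95
Contaminant velocity v_c = v/R = 0.8717/23.95 = 0.03640 m/d
t = L/v_c = 1300/0.03640 = 35720 d
   = 35720/365 = 97.9 yr

97.9 years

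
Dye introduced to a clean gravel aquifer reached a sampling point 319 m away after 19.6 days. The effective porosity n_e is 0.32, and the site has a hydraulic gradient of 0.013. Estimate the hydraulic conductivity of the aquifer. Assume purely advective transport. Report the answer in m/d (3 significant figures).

v = L / t = 319 / 19.6 = 16.28 m/d
K = v · n / i = 16.28 × 0.32 / 0.013 = 401 m/d

401 m/d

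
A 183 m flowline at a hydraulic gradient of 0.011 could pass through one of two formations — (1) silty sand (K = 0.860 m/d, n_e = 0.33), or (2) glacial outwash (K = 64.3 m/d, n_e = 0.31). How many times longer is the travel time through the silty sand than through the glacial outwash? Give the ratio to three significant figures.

Unit 1 (silty sand): v = 0.860×0.011/0.33 = 0.02867 m/d, t = 183/0.02867 = 6384 d
Unit 2 (glacial outwash): v = 64.3×0.011/0.31 = 2.282 m/d, t = 183/2.282 = 80.21 d
t(silty sand) / t(glacial outwash) = 6384/80.21 = 79.6

79.6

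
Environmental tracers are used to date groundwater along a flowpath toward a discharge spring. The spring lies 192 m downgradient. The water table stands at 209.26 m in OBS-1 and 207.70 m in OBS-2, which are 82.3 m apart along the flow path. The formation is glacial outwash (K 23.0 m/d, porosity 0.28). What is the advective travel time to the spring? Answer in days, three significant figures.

123 days

Hydraulic gradient i = (209.26 − 207.70) / 82.3 = 1.56 / 82.3 = 0.01896
Specific discharge q = 23.0 × 0.01896 = 0.4360 m/d
v = Ki/n = 23.0·0.01896/0.28 = 1.557 m/d
t = L / v = 192 / 1.557 = 123.3 d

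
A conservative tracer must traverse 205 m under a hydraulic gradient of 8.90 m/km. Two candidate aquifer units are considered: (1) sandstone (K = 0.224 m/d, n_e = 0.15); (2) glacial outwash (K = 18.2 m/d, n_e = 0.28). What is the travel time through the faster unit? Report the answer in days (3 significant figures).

354 days

Unit 1 (sandstone): v = 0.224×0.0089/0.15 = 0.01329 m/d, t = 205/0.01329 = 15420 d
Unit 2 (glacial outwash): v = 18.2×0.0089/0.28 = 0.5785 m/d, t = 205/0.5785 = 354.4 d
Faster unit: t = 354 d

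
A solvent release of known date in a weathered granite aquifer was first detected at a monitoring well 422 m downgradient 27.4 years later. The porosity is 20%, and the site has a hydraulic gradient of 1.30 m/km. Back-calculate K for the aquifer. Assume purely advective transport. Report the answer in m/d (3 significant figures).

6.49 m/d

t = 27.4 years = 10000 d
v = L / t = 422 / 10000 = 0.04220 m/d
K = v · n / i = 0.04220 × 0.20 / 0.0013 = 6.49 m/d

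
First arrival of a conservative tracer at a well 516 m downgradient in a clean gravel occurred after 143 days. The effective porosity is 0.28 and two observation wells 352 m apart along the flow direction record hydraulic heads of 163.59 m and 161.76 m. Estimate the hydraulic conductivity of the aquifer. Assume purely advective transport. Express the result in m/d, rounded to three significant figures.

Hydraulic gradient i = (163.59 − 161.76) / 352 = 1.83 / 352 = 0.005199
v = L / t = 516 / 143 = 3.608 m/d
K = v · n / i = 3.608 × 0.28 / 0.005199 = 194 m/d

194 m/d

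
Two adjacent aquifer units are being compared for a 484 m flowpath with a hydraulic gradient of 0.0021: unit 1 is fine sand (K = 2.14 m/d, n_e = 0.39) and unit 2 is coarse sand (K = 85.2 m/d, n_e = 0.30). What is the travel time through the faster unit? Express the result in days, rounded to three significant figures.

812 days

Unit 1 (fine sand): v = 2.14×0.0021/0.39 = 0.01152 m/d, t = 484/0.01152 = 42000 d
Unit 2 (coarse sand): v = 85.2×0.0021/0.30 = 0.5964 m/d, t = 484/0.5964 = 811.5 d
Faster unit: t = 812 d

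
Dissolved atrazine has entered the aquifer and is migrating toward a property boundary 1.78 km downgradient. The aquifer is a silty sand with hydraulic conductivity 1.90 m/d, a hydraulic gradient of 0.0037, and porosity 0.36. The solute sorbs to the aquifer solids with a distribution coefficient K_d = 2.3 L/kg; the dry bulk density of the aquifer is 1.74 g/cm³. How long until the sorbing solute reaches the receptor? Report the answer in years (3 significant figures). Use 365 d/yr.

Specific discharge q = 1.90 × 0.0037 = 0.007030 m/d
v = Ki/n = 1.90·0.0037/0.36 = 0.01953 m/d
Retardation R = 1 + ρ_b·K_d/n = 1 + 1.74×2.3/0.36 = 12.12
Contaminant velocity v_c = v/R = 0.01953/12.12 = 0.001612 m/d
L = 1.78 km = 1780 m
t = L/v_c = 1780/0.001612 = 1.104e6 d
   = 1.104e6/365 = 3030 yr

3030 years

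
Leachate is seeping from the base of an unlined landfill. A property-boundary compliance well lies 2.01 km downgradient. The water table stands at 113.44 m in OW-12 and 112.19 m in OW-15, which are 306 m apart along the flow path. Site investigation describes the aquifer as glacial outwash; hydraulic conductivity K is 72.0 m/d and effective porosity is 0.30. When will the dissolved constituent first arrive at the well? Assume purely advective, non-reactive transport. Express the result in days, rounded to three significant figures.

Hydraulic gradient i = (113.44 − 112.19) / 306 = 1.25 / 306 = 0.004085
Darcy flux q = K·i = 72.0 × 0.004085 = 0.2941 m/d
Average linear velocity = 0.2941 / 0.30 = 0.9804 m/d
L = 2.01 km = 2010 m
t = L / v = 2010 / 0.9804 = 2050 d

2050 days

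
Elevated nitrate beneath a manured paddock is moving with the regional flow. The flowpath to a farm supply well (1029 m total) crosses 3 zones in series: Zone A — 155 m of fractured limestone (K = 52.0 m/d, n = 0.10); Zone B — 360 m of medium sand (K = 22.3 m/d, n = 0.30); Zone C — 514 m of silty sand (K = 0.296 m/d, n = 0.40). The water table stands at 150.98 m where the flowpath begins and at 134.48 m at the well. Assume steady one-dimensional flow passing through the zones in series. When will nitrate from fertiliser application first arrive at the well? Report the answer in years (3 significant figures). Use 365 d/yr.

95.9 years

Total head drop ΔH = 150.98 − 134.48 = 16.50 m
Steady 1-D flow in series ⇒ the Darcy flux q is identical in every zone and the zone head losses add (resistances L/K in series).
Σ(L/K) = 155/52.0 + 360/22.3 + 514/0.296 = 2.981 + 16.14 + 1736 = 1756 d
q = ΔH / Σ(L/K) = 16.50 / 1756 = 0.009398 m/d (same in every zone)
Zone A: v = q/n = 0.009398/0.10 = 0.09398 m/d → t_A = 155/0.09398 = 1649 d
Zone B: v = q/n = 0.009398/0.30 = 0.03133 m/d → t_B = 360/0.03133 = 11490 d
Zone C: v = q/n = 0.009398/0.40 = 0.02350 m/d → t_C = 514/0.02350 = 21880 d
Total t = 1649 + 11490 + 21880 = 35020 d
   = 35020 / 365 = 95.9 yr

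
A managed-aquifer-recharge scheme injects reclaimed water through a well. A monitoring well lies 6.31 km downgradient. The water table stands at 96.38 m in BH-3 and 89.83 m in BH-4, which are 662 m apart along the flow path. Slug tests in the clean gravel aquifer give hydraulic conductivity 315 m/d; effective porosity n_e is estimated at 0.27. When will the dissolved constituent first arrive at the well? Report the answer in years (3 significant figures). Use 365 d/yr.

Hydraulic gradient i = (96.38 − 89.83) / 662 = 6.55 / 662 = 0.009894
Darcy flux q = K·i = 315 × 0.009894 = 3.117 m/d
v_s = q/n_e = 3.117/0.27 = 11.54 m/d
L = 6.31 km = 6310 m
t = L / v = 6310 / 11.54 = 546.6 d
   = 546.6 / 365 = 1.50 yr

1.50 years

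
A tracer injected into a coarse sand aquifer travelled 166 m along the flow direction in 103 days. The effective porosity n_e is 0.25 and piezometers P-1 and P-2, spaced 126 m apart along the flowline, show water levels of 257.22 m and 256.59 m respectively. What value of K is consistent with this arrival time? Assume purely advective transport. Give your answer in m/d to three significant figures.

80.6 m/d

Hydraulic gradient i = (257.22 − 256.59) / 126 = 0.63 / 126 = 0.005000
v = L / t = 166 / 103 = 1.612 m/d
K = v · n / i = 1.612 × 0.25 / 0.005000 = 80.6 m/d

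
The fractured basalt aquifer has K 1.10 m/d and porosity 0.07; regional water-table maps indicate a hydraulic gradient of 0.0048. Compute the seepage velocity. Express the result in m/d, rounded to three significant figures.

Darcy flux q = K·i = 1.10 × 0.0048 = 0.005280 m/d
v_s = q/n_e = 0.005280/0.07 = 0.07543 m/d

0.0754 m/d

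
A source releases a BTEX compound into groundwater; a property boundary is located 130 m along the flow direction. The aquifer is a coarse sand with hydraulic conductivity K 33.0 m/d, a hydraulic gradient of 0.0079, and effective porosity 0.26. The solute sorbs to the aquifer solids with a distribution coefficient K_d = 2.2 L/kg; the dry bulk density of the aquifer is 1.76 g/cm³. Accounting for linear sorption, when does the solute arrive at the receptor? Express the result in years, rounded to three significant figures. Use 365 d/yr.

5.65 years

Specific discharge q = 33.0 × 0.0079 = 0.2607 m/d
Seepage velocity v = q / n = 0.2607 / 0.26 = 1.003 m/d
Retardation R = 1 + ρ_b·K_d/n = 1 + 1.76×2.2/0.26 = 15.89
Contaminant velocity v_c = v/R = 1.003/15.89 = 0.06309 m/d
t = L/v_c = 130/0.06309 = 2060 d
   = 2060/365 = 5.65 yr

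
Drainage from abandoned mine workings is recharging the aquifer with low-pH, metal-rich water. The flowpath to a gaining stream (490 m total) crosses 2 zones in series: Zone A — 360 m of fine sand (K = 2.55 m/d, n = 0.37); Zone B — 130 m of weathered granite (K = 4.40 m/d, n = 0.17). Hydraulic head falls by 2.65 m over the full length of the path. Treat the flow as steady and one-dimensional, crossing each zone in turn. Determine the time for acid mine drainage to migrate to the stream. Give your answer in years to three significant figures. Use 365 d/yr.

Continuity: the same q passes through each zone, so ΔH = q·Σ(L_j/K_j) — the zones act as resistances in series.
Σ(L/K) = 360/2.55 + 130/4.40 = 141.2 + 29.55 = 170.7 d
q = ΔH / Σ(L/K) = 2.65 / 170.7 = 0.01552 m/d (same in every zone)
Zone A: v = q/n = 0.01552/0.37 = 0.04195 m/d → t_A = 360/0.04195 = 8581 d
Zone B: v = q/n = 0.01552/0.17 = 0.09131 m/d → t_B = 130/0.09131 = 1424 d
Total t = 8581 + 1424 = 10000 d
   = 10000 / 365 = 27.4 yr

27.4 years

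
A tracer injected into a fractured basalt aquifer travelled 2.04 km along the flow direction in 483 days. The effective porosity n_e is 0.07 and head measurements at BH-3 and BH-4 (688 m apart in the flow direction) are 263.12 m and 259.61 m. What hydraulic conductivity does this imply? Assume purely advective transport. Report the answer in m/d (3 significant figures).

58.0 m/d

Hydraulic gradient i = (263.12 − 259.61) / 688 = 3.51 / 688 = 0.005102
L = 2.04 km = 2040 m
v = L / t = 2040 / 483 = 4.224 m/d
K = v · n / i = 4.224 × 0.07 / 0.005102 = 58.0 m/d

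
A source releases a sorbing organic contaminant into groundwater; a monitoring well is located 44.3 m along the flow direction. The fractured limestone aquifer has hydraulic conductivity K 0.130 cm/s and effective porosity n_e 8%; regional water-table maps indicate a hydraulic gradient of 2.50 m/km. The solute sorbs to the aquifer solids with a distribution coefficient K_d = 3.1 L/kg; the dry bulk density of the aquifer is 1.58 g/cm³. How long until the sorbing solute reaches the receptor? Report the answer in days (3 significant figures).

785 days

K = 0.130 cm/s × 864 = 112.3 m/d
q = Ki = 112.3 × 0.0025 = 0.2808 m/d
Seepage velocity v = q / n = 0.2808 / 0.08 = 3.510 m/d
Retardation R = 1 + ρ_b·K_d/n = 1 + 1.58×3.1/0.08 = 62.23
Contaminant velocity v_c = v/R = 3.510/62.23 = 0.05641 m/d
t = L/v_c = 44.3/0.05641 = 785.3 d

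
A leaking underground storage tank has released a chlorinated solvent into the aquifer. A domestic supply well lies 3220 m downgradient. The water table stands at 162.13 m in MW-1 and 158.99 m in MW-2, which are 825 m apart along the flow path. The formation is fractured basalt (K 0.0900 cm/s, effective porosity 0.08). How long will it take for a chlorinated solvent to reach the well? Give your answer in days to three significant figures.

870 days

Hydraulic gradient i = (162.13 − 158.99) / 825 = 3.14 / 825 = 0.003806
K = 0.0900 cm/s × 864 = 77.76 m/d
q = Ki = 77.76 × 0.003806 = 0.2960 m/d
Seepage velocity v = q / n = 0.2960 / 0.08 = 3.699 m/d
t = L / v = 3220 / 3.699 = 870.4 d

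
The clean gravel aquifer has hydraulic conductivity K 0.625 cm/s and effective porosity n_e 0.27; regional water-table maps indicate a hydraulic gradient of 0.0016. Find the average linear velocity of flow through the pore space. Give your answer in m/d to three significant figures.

K = 0.625 cm/s × 864 = 540.0 m/d
Specific discharge q = 540.0 × 0.0016 = 0.8640 m/d
Seepage velocity v = q / n = 0.8640 / 0.27 = 3.200 m/d

3.20 m/d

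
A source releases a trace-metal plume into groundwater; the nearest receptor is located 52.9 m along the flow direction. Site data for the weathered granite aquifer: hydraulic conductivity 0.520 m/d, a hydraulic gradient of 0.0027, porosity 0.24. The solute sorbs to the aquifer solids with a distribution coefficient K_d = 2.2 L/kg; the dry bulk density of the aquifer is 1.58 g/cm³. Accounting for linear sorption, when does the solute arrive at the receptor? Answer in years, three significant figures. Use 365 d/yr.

384 years

Darcy flux q = K·i = 0.520 × 0.0027 = 0.001404 m/d
v_s = q/n_e = 0.001404/0.24 = 0.005850 m/d
Retardation R = 1 + ρ_b·K_d/n = 1 + 1.58×2.2/0.24 = 15.48
Contaminant velocity v_c = v/R = 0.005850/15.48 = 3.778e-4 m/d
t = L/v_c = 52.9/3.778e-4 = 140000 d
   = 140000/365 = 384 yr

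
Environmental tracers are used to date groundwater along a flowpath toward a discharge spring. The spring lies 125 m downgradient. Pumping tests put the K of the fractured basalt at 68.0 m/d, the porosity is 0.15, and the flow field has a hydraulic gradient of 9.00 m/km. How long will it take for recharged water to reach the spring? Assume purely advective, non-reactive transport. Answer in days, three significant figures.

q = Ki = 68.0 × 0.0090 = 0.6120 m/d
Average linear velocity = 0.6120 / 0.15 = 4.080 m/d
t = L / v = 125 / 4.080 = 30.64 d

30.6 days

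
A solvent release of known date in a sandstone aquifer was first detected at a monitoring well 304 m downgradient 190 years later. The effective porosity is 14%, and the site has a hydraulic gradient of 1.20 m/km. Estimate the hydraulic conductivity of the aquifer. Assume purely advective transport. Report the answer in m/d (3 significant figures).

0.511 m/d

t = 190 years = 69350 d
v = L / t = 304 / 69350 = 0.004384 m/d
K = v · n / i = 0.004384 × 0.14 / 0.0012 = 0.511 m/d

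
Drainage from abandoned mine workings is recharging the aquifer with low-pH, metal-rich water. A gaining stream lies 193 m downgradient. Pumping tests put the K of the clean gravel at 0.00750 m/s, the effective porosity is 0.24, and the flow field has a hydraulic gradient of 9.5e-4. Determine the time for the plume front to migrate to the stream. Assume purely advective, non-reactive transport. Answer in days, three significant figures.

K = 0.00750 m/s × 86400 s/d = 648.0 m/d
Darcy flux q = K·i = 648.0 × 9.5e-4 = 0.6156 m/d
Average linear velocity = 0.6156 / 0.24 = 2.565 m/d
t = L / v = 193 / 2.565 = 75.24 d

75.2 days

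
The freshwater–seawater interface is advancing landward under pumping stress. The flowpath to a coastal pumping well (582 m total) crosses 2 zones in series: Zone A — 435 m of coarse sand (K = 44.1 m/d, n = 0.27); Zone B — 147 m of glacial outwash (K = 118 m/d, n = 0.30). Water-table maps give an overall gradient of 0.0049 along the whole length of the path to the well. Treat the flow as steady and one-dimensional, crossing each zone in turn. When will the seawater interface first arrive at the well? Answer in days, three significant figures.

Continuity: the same q passes through each zone, so ΔH = q·Σ(L_j/K_j) — the zones act as resistances in series.
Σ(L/K) = 435/44.1 + 147/118 = 9.864 + 1.246 = 11.11 d
K_eq = L_total / Σ(L/K) = 582 / 11.11 = 52.39 m/d
q = K_eq · i = 52.39 × 0.0049 = 0.2567 m/d (same in every zone)
Zone A: v = q/n = 0.2567/0.27 = 0.9507 m/d → t_A = 435/0.9507 = 457.5 d
Zone B: v = q/n = 0.2567/0.30 = 0.8556 m/d → t_B = 147/0.8556 = 171.8 d
Total t = 457.5 + 171.8 = 629.3 d

629 days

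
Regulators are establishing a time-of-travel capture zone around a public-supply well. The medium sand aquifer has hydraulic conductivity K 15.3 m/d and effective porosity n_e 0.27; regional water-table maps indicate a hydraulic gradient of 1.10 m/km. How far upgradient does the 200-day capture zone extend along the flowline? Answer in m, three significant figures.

Darcy flux q = K·i = 15.3 × 0.0011 = 0.01683 m/d
Seepage velocity v = q / n = 0.01683 / 0.27 = 0.06233 m/d
L = v × T = 0.06233 × 200 = 12.47 m

12.5 m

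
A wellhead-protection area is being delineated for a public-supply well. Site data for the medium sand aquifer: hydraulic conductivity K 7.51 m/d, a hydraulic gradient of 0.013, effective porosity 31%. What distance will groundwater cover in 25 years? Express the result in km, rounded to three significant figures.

2.87 km

q = Ki = 7.51 × 0.013 = 0.09763 m/d
Average linear velocity = 0.09763 / 0.31 = 0.3149 m/d
T = 25 yr × 365 = 9125 d
L = v × T = 0.3149 × 9125 = 2874 m
   = 2.87 km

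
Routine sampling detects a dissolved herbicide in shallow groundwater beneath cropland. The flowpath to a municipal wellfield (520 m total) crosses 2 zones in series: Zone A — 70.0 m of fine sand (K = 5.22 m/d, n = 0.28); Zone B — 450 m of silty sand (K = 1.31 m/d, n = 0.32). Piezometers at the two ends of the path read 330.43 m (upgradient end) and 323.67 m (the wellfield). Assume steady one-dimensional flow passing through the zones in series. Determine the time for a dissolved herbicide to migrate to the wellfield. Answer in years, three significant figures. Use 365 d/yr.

Total head drop ΔH = 330.43 − 323.67 = 6.76 m
Continuity: the same q passes through each zone, so ΔH = q·Σ(L_j/K_j) — the zones act as resistances in series.
Σ(L/K) = 70.0/5.22 + 450/1.31 = 13.41 + 343.5 = 356.9 d
q = ΔH / Σ(L/K) = 6.76 / 356.9 = 0.01894 m/d (same in every zone)
Zone A: v = q/n = 0.01894/0.28 = 0.06764 m/d → t_A = 70.0/0.06764 = 1035 d
Zone B: v = q/n = 0.01894/0.32 = 0.05919 m/d → t_B = 450/0.05919 = 7603 d
Total t = 1035 + 7603 = 8638 d
   = 8638 / 365 = 23.7 yr

23.7 years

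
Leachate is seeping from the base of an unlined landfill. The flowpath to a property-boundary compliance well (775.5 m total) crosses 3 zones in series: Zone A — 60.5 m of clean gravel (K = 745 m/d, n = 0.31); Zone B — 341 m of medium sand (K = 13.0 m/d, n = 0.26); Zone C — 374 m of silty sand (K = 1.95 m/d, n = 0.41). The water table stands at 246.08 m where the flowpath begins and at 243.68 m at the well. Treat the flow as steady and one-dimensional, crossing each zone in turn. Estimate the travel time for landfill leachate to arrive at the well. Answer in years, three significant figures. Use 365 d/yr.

64.9 years

Total head drop ΔH = 246.08 − 243.68 = 2.40 m
Continuity: the same q passes through each zone, so ΔH = q·Σ(L_j/K_j) — the zones act as resistances in series.
Σ(L/K) = 60.5/745 + 341/13.0 + 374/1.95 = 0.08121 + 26.23 + 191.8 = 218.1 d
q = ΔH / Σ(L/K) = 2.40 / 218.1 = 0.01100 m/d (same in every zone)
Zone A: v = q/n = 0.01100/0.31 = 0.03550 m/d → t_A = 60.5/0.03550 = 1704 d
Zone B: v = q/n = 0.01100/0.26 = 0.04232 m/d → t_B = 341/0.04232 = 8057 d
Zone C: v = q/n = 0.01100/0.41 = 0.02684 m/d → t_C = 374/0.02684 = 13940 d
Total t = 1704 + 8057 + 13940 = 23700 d
   = 23700 / 365 = 64.9 yr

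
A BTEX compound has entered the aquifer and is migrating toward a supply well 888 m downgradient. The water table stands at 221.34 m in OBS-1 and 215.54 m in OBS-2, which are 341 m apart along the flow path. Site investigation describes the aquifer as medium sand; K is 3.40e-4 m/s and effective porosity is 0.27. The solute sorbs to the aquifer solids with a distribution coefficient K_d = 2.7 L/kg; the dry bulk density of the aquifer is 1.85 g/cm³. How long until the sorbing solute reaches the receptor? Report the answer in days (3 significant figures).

9360 days

Hydraulic gradient i = (221.34 − 215.54) / 341 = 5.80 / 341 = 0.01701
K = 3.40e-4 m/s × 86400 s/d = 29.38 m/d
Specific discharge q = 29.38 × 0.01701 = 0.4997 m/d
Average linear velocity = 0.4997 / 0.27 = 1.851 m/d
Retardation R = 1 + ρ_b·K_d/n = 1 + 1.85×2.7/0.27 = 19.50
Contaminant velocity v_c = v/R = 1.851/19.50 = 0.09490 m/d
t = L/v_c = 888/0.09490 = 9357 d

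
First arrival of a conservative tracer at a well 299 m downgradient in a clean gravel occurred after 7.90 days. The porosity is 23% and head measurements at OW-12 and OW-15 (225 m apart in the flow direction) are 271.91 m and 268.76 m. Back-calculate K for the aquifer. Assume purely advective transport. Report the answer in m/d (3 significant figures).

622 m/d

Hydraulic gradient i = (271.91 − 268.76) / 225 = 3.15 / 225 = 0.01400
v = L / t = 299 / 7.90 = 37.85 m/d
K = v · n / i = 37.85 × 0.23 / 0.01400 = 622 m/d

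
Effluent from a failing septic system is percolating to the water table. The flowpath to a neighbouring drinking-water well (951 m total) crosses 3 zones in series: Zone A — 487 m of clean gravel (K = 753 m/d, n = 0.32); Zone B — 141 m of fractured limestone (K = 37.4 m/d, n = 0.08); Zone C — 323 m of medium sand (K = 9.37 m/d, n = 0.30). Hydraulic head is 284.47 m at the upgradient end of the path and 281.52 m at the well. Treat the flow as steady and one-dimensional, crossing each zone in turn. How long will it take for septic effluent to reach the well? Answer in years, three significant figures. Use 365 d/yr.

Total head drop ΔH = 284.47 − 281.52 = 2.95 m
Continuity: the same q passes through each zone, so ΔH = q·Σ(L_j/K_j) — the zones act as resistances in series.
Σ(L/K) = 487/753 + 141/37.4 + 323/9.37 = 0.6467 + 3.770 + 34.47 = 38.89 d
q = ΔH / Σ(L/K) = 2.95 / 38.89 = 0.07586 m/d (same in every zone)
Zone A: v = q/n = 0.07586/0.32 = 0.2371 m/d → t_A = 487/0.2371 = 2054 d
Zone B: v = q/n = 0.07586/0.08 = 0.9482 m/d → t_B = 141/0.9482 = 148.7 d
Zone C: v = q/n = 0.07586/0.30 = 0.2529 m/d → t_C = 323/0.2529 = 1277 d
Total t = 2054 + 148.7 + 1277 = 3480 d
   = 3480 / 365 = 9.54 yr

9.54 years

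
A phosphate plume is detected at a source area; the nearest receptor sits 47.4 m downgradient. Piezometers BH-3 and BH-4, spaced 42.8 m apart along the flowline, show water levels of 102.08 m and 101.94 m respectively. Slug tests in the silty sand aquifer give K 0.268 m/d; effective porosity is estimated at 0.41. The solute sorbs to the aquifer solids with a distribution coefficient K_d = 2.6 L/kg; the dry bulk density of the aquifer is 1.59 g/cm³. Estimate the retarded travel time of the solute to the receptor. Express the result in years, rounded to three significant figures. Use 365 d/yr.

673 years

Hydraulic gradient i = (102.08 − 101.94) / 42.8 = 0.14 / 42.8 = 0.003271
Darcy flux q = K·i = 0.268 × 0.003271 = 8.766e-4 m/d
Average linear velocity = 8.766e-4 / 0.41 = 0.002138 m/d
Retardation R = 1 + ρ_b·K_d/n = 1 + 1.59×2.6/0.41 = 11.08
Contaminant velocity v_c = v/R = 0.002138/11.08 = 1.929e-4 m/d
t = L/v_c = 47.4/1.929e-4 = 245700 d
   = 245700/365 = 673 yr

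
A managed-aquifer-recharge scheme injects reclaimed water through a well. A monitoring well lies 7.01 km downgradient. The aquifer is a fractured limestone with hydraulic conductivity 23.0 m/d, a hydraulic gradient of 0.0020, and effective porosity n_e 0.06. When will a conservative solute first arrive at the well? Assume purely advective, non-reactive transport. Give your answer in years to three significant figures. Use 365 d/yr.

25.1 years

Specific discharge q = 23.0 × 0.0020 = 0.04600 m/d
Average linear velocity = 0.04600 / 0.06 = 0.7667 m/d
L = 7.01 km = 7010 m
t = L / v = 7010 / 0.7667 = 9143 d
   = 9143 / 365 = 25.1 yr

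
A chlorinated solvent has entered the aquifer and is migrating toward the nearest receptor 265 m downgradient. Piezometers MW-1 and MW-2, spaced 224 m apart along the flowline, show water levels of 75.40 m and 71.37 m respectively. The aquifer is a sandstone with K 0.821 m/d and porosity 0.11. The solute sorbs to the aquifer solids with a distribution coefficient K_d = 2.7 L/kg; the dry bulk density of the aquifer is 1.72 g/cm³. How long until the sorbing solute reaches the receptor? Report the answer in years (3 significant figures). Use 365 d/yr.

234 years

Hydraulic gradient i = (75.40 − 71.37) / 224 = 4.03 / 224 = 0.01799
Darcy flux q = K·i = 0.821 × 0.01799 = 0.01477 m/d
v_s = q/n_e = 0.01477/0.11 = 0.1343 m/d
Retardation R = 1 + ρ_b·K_d/n = 1 + 1.72×2.7/0.11 = 43.22
Contaminant velocity v_c = v/R = 0.1343/43.22 = 0.003107 m/d
t = L/v_c = 265/0.003107 = 85290 d
   = 85290/365 = 234 yr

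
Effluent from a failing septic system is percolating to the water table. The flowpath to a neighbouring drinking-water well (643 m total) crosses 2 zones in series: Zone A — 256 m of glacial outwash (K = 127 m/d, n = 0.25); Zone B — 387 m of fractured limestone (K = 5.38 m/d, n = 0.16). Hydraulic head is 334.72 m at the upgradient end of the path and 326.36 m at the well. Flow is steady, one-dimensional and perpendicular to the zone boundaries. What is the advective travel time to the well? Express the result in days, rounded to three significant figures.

Total head drop ΔH = 334.72 − 326.36 = 8.36 m
Continuity: the same q passes through each zone, so ΔH = q·Σ(L_j/K_j) — the zones act as resistances in series.
Σ(L/K) = 256/127 + 387/5.38 = 2.016 + 71.93 = 73.95 d
q = ΔH / Σ(L/K) = 8.36 / 73.95 = 0.1131 m/d (same in every zone)
Zone A: v = q/n = 0.1131/0.25 = 0.4522 m/d → t_A = 256/0.4522 = 566.1 d
Zone B: v = q/n = 0.1131/0.16 = 0.7066 m/d → t_B = 387/0.7066 = 547.7 d
Total t = 566.1 + 547.7 = 1114 d

1110 days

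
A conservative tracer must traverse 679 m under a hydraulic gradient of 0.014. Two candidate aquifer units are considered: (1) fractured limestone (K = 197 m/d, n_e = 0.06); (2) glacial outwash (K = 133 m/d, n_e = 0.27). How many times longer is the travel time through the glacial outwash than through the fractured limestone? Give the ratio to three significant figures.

6.67

Unit 1 (fractured limestone): v = 197×0.014/0.06 = 45.97 m/d, t = 679/45.97 = 14.77 d
Unit 2 (glacial outwash): v = 133×0.014/0.27 = 6.896 m/d, t = 679/6.896 = 98.46 d
t(glacial outwash) / t(fractured limestone) = 98.46/14.77 = 6.67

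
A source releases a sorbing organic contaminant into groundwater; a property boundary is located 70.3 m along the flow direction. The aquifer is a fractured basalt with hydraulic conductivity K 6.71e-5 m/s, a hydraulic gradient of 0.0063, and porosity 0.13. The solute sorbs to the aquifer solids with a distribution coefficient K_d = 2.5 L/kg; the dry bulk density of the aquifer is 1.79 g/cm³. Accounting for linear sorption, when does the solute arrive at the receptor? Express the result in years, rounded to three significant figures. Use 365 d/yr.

K = 6.71e-5 m/s × 86400 s/d = 5.797 m/d
Darcy flux q = K·i = 5.797 × 0.0063 = 0.03652 m/d
Seepage velocity v = q / n = 0.03652 / 0.13 = 0.2810 m/d
Retardation R = 1 + ρ_b·K_d/n = 1 + 1.79×2.5/0.13 = 35.42
Contaminant velocity v_c = v/R = 0.2810/35.42 = 0.007931 m/d
t = L/v_c = 70.3/0.007931 = 8864 d
   = 8864/365 = 24.3 yr

24.3 years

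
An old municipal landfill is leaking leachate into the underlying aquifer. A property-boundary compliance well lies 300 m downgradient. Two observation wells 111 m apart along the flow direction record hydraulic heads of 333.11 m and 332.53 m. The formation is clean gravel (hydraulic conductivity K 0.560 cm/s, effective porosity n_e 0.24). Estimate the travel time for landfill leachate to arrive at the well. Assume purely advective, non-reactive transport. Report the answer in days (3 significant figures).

Hydraulic gradient i = (333.11 − 332.53) / 111 = 0.58 / 111 = 0.005225
K = 0.560 cm/s × 864 = 483.8 m/d
Darcy flux q = K·i = 483.8 × 0.005225 = 2.528 m/d
v_s = q/n_e = 2.528/0.24 = 10.53 m/d
t = L / v = 300 / 10.53 = 28.48 d

28.5 days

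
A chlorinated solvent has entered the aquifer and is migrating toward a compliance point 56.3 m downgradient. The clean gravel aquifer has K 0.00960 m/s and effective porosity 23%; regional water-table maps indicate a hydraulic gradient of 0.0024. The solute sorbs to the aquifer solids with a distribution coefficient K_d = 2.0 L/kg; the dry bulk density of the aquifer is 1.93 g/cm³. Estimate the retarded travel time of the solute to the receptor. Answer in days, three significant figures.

K = 0.00960 m/s × 86400 s/d = 829.4 m/d
Specific discharge q = 829.4 × 0.0024 = 1.991 m/d
Seepage velocity v = q / n = 1.991 / 0.23 = 8.655 m/d
Retardation R = 1 + ρ_b·K_d/n = 1 + 1.93×2.0/0.23 = 17.78
Contaminant velocity v_c = v/R = 8.655/17.78 = 0.4867 m/d
t = L/v_c = 56.3/0.4867 = 115.7 d

116 days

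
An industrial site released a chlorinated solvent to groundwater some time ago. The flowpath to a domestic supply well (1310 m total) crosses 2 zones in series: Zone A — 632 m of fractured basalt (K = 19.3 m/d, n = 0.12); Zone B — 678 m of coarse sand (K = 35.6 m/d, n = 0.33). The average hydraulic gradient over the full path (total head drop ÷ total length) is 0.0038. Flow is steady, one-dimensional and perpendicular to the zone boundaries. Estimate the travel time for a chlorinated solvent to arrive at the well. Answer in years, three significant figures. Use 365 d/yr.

8.54 years

Continuity: the same q passes through each zone, so ΔH = q·Σ(L_j/K_j) — the zones act as resistances in series.
Σ(L/K) = 632/19.3 + 678/35.6 = 32.75 + 19.04 = 51.79 d
K_eq = L_total / Σ(L/K) = 1310 / 51.79 = 25.29 m/d
q = K_eq · i = 25.29 × 0.0038 = 0.09612 m/d (same in every zone)
Zone A: v = q/n = 0.09612/0.12 = 0.8010 m/d → t_A = 632/0.8010 = 789.0 d
Zone B: v = q/n = 0.09612/0.33 = 0.2913 m/d → t_B = 678/0.2913 = 2328 d
Total t = 789.0 + 2328 = 3117 d
   = 3117 / 365 = 8.54 yr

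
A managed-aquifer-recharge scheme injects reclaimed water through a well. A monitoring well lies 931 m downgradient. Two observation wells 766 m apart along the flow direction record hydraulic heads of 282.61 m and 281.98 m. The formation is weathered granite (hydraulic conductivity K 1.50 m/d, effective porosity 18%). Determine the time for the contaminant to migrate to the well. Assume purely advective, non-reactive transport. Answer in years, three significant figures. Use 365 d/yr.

372 years

Hydraulic gradient i = (282.61 − 281.98) / 766 = 0.63 / 766 = 8.225e-4
Darcy flux q = K·i = 1.50 × 8.225e-4 = 0.001234 m/d
Seepage velocity v = q / n = 0.001234 / 0.18 = 0.006854 m/d
t = L / v = 931 / 0.006854 = 135800 d
   = 135800 / 365 = 372 yr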